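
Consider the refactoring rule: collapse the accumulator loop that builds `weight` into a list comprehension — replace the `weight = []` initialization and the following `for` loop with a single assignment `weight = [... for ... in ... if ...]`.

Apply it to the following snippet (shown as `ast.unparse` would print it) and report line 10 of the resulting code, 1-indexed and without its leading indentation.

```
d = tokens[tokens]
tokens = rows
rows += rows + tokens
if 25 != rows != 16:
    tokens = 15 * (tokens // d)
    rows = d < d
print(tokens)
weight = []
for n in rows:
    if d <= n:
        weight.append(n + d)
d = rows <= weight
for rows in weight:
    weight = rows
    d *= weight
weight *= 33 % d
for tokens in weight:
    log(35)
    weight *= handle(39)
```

Transformed code:
d = tokens[tokens]
tokens = rows
rows += rows + tokens
if 25 != rows != 16:
    tokens = 15 * (tokens // d)
    rows = d < d
print(tokens)
weight = [n + d for n in rows if d <= n]
d = rows <= weight
for rows in weight:
    weight = rows
    d *= weight
weight *= 33 % d
for tokens in weight:
    log(35)
    weight *= handle(39)

for rows in weight:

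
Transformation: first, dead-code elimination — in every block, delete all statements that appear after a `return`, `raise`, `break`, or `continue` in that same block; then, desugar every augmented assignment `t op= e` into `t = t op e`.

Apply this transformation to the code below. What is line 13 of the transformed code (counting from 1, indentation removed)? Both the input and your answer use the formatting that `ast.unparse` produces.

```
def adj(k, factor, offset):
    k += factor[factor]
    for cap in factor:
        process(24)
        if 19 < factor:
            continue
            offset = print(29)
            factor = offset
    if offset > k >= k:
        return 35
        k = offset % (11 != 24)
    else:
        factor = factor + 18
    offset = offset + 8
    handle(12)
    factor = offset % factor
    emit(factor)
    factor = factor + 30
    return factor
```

Transformed code:
def adj(k, factor, offset):
    k = k + factor[factor]
    for cap in factor:
        process(24)
        if 19 < factor:
            continue
    if offset > k >= k:
        return 35
    else:
        factor = factor + 18
    offset = offset + 8
    handle(12)
    factor = offset % factor
    emit(factor)
    factor = factor + 30
    return factor

factor = offset % factor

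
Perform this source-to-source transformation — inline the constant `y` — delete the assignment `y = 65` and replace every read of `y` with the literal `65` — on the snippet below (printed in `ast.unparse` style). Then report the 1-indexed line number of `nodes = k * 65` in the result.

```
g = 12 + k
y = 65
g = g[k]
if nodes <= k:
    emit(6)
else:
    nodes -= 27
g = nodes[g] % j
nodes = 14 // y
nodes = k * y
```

Transformed code:
g = 12 + k
g = g[k]
if nodes <= k:
    emit(6)
else:
    nodes -= 27
g = nodes[g] % j
nodes = 14 // 65
nodes = k * 65

9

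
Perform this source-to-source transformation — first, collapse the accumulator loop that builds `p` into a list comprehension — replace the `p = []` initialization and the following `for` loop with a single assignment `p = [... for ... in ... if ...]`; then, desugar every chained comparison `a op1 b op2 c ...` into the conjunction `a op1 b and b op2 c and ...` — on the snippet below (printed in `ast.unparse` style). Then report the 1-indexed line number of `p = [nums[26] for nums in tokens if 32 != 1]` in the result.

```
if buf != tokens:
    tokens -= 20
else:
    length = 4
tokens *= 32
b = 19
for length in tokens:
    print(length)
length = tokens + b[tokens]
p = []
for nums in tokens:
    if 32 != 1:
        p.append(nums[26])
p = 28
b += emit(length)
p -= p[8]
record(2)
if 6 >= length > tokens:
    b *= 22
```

Transformed code:
if buf != tokens:
    tokens -= 20
else:
    length = 4
tokens *= 32
b = 19
for length in tokens:
    print(length)
length = tokens + b[tokens]
p = [nums[26] for nums in tokens if 32 != 1]
p = 28
b += emit(length)
p -= p[8]
record(2)
if 6 >= length and length > tokens:
    b *= 22

10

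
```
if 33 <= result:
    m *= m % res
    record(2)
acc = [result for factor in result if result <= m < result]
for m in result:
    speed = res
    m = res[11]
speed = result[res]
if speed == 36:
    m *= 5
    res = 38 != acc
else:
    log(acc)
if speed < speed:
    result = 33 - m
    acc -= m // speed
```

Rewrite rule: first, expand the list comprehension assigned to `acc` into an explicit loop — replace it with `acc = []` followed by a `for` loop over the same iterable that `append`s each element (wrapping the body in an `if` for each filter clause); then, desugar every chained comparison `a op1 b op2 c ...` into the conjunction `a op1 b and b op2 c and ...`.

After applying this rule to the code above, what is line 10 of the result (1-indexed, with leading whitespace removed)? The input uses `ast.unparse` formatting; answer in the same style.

m = res[11]

Transformed code:
if 33 <= result:
    m *= m % res
    record(2)
acc = []
for factor in result:
    if result <= m and m < result:
        acc.append(result)
for m in result:
    speed = res
    m = res[11]
speed = result[res]
if speed == 36:
    m *= 5
    res = 38 != acc
else:
    log(acc)
if speed < speed:
    result = 33 - m
    acc -= m // speed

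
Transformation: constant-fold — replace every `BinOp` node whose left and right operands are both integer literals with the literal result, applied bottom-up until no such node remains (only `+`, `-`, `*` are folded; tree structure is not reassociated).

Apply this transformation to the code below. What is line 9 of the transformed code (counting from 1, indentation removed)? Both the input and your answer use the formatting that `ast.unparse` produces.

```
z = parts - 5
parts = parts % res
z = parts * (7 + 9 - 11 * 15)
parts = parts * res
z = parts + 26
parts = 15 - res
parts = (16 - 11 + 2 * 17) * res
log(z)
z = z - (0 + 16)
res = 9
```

Transformed code:
z = parts - 5
parts = parts % res
z = parts * -149
parts = parts * res
z = parts + 26
parts = 15 - res
parts = 39 * res
log(z)
z = z - 16
res = 9

z = z - 16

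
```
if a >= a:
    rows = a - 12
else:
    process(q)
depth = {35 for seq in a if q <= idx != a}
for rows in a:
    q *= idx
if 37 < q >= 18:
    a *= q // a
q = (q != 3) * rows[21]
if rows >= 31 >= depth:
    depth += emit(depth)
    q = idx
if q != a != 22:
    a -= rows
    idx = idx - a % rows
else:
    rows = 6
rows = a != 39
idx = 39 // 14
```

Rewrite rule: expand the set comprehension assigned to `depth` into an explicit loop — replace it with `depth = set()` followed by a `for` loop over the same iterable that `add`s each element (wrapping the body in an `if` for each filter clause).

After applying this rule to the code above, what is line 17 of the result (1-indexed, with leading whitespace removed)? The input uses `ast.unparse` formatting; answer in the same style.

if q != a != 22:

Transformed code:
if a >= a:
    rows = a - 12
else:
    process(q)
depth = set()
for seq in a:
    if q <= idx != a:
        depth.add(35)
for rows in a:
    q *= idx
if 37 < q >= 18:
    a *= q // a
q = (q != 3) * rows[21]
if rows >= 31 >= depth:
    depth += emit(depth)
    q = idx
if q != a != 22:
    a -= rows
    idx = idx - a % rows
else:
    rows = 6
rows = a != 39
idx = 39 // 14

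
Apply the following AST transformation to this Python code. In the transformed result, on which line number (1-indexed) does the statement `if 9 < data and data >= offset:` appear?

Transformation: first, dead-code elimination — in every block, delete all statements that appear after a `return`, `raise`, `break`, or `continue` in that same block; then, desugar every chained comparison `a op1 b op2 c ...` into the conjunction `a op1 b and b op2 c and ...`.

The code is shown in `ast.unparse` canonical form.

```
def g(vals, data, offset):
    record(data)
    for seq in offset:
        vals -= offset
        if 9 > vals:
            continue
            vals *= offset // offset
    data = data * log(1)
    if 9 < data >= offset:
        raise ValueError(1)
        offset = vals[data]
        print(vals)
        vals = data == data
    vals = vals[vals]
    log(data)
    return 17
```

Transformed code:
def g(vals, data, offset):
    record(data)
    for seq in offset:
        vals -= offset
        if 9 > vals:
            continue
    data = data * log(1)
    if 9 < data and data >= offset:
        raise ValueError(1)
    vals = vals[vals]
    log(data)
    return 17

8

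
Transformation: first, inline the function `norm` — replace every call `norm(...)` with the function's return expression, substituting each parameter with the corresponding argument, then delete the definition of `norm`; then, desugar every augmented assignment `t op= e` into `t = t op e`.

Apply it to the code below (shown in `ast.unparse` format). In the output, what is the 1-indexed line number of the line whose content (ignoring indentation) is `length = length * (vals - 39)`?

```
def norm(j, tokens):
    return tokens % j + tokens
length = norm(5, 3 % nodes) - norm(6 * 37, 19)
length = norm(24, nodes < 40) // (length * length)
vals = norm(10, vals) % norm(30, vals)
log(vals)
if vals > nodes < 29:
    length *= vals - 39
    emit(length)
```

Transformed code:
length = 3 % nodes % 5 + 3 % nodes - (19 % (6 * 37) + 19)
length = ((nodes < 40) % 24 + (nodes < 40)) // (length * length)
vals = (vals % 10 + vals) % (vals % 30 + vals)
log(vals)
if vals > nodes < 29:
    length = length * (vals - 39)
    emit(length)

6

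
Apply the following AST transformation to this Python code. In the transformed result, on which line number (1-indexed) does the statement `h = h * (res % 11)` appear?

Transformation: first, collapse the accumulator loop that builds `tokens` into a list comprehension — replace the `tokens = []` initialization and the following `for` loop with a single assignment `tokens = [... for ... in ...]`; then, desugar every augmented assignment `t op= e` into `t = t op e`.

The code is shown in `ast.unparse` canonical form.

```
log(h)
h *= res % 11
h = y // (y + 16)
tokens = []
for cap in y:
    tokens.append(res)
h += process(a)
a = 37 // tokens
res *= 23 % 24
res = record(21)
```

2

Transformed code:
log(h)
h = h * (res % 11)
h = y // (y + 16)
tokens = [res for cap in y]
h = h + process(a)
a = 37 // tokens
res = res * (23 % 24)
res = record(21)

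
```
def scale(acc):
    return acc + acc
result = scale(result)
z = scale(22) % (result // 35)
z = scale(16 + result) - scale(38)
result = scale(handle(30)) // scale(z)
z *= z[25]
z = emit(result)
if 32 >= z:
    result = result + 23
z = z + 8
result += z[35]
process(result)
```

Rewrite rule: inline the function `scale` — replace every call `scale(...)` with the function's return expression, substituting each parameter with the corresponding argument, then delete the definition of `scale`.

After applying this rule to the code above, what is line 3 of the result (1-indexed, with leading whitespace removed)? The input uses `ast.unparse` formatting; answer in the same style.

z = 16 + result + (16 + result) - (38 + 38)

Transformed code:
result = result + result
z = (22 + 22) % (result // 35)
z = 16 + result + (16 + result) - (38 + 38)
result = (handle(30) + handle(30)) // (z + z)
z *= z[25]
z = emit(result)
if 32 >= z:
    result = result + 23
z = z + 8
result += z[35]
process(result)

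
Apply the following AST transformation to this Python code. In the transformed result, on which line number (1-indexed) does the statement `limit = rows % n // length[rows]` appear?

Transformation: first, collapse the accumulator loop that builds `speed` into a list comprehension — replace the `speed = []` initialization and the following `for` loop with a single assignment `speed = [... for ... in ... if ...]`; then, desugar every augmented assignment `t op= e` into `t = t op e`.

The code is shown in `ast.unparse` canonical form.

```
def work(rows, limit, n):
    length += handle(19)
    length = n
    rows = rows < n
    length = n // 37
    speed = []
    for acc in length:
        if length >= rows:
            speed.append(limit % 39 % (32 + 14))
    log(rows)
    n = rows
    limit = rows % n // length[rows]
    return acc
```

Transformed code:
def work(rows, limit, n):
    length = length + handle(19)
    length = n
    rows = rows < n
    length = n // 37
    speed = [limit % 39 % (32 + 14) for acc in length if length >= rows]
    log(rows)
    n = rows
    limit = rows % n // length[rows]
    return acc

9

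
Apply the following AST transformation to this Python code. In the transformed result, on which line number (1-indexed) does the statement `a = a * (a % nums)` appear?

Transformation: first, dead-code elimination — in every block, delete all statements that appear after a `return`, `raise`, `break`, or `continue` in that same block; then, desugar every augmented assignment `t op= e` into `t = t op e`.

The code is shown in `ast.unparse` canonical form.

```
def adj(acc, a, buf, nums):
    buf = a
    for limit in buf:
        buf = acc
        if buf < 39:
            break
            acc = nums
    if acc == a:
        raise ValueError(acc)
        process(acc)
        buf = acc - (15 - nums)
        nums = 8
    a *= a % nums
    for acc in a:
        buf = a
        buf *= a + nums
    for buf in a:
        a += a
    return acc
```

Transformed code:
def adj(acc, a, buf, nums):
    buf = a
    for limit in buf:
        buf = acc
        if buf < 39:
            break
    if acc == a:
        raise ValueError(acc)
    a = a * (a % nums)
    for acc in a:
        buf = a
        buf = buf * (a + nums)
    for buf in a:
        a = a + a
    return acc

9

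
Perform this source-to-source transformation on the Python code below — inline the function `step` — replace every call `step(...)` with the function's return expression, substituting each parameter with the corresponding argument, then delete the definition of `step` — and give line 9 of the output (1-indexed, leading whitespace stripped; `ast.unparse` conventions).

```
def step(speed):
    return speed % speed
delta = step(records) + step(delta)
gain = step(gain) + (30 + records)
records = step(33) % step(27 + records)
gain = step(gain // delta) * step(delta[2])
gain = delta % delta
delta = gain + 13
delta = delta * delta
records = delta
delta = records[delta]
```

delta = records[delta]

Transformed code:
delta = records % records + delta % delta
gain = gain % gain + (30 + records)
records = 33 % 33 % ((27 + records) % (27 + records))
gain = gain // delta % (gain // delta) * (delta[2] % delta[2])
gain = delta % delta
delta = gain + 13
delta = delta * delta
records = delta
delta = records[delta]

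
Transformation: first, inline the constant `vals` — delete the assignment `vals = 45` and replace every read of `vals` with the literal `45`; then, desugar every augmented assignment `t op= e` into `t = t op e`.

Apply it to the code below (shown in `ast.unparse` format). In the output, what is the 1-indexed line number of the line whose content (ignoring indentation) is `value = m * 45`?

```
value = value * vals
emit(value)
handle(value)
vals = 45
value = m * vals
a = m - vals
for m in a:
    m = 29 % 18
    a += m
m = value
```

4

Transformed code:
value = value * 45
emit(value)
handle(value)
value = m * 45
a = m - 45
for m in a:
    m = 29 % 18
    a = a + m
m = value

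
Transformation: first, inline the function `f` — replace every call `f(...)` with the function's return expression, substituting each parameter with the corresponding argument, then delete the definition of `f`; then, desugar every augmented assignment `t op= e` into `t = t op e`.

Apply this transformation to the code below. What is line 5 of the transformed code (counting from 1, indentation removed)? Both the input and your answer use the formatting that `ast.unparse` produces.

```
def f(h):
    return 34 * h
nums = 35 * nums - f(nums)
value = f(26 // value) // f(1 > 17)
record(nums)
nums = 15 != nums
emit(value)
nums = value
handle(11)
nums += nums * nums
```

emit(value)

Transformed code:
nums = 35 * nums - 34 * nums
value = 34 * (26 // value) // (34 * (1 > 17))
record(nums)
nums = 15 != nums
emit(value)
nums = value
handle(11)
nums = nums + nums * nums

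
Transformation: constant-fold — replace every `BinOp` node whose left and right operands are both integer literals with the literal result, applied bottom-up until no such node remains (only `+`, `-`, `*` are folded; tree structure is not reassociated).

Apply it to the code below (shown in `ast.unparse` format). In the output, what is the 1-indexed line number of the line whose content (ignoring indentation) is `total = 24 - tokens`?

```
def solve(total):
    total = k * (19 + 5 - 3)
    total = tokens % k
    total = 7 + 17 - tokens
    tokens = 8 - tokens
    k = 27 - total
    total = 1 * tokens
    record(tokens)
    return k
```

Transformed code:
def solve(total):
    total = k * 21
    total = tokens % k
    total = 24 - tokens
    tokens = 8 - tokens
    k = 27 - total
    total = 1 * tokens
    record(tokens)
    return k

4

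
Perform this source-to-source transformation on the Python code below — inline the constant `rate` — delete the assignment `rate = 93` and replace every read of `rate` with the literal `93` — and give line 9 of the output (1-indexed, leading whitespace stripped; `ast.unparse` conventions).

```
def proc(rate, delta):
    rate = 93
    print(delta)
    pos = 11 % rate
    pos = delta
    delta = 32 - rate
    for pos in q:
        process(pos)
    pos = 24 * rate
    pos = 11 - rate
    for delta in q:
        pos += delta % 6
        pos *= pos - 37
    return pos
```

pos = 11 - 93

Transformed code:
def proc(rate, delta):
    print(delta)
    pos = 11 % 93
    pos = delta
    delta = 32 - 93
    for pos in q:
        process(pos)
    pos = 24 * 93
    pos = 11 - 93
    for delta in q:
        pos += delta % 6
        pos *= pos - 37
    return pos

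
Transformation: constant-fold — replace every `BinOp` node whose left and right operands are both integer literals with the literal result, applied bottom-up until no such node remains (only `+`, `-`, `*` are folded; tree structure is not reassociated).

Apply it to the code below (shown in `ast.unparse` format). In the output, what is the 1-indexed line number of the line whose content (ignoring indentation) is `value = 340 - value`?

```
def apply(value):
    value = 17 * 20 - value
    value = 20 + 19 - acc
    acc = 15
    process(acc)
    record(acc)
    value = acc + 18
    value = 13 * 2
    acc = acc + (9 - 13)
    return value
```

2

Transformed code:
def apply(value):
    value = 340 - value
    value = 39 - acc
    acc = 15
    process(acc)
    record(acc)
    value = acc + 18
    value = 26
    acc = acc + -4
    return value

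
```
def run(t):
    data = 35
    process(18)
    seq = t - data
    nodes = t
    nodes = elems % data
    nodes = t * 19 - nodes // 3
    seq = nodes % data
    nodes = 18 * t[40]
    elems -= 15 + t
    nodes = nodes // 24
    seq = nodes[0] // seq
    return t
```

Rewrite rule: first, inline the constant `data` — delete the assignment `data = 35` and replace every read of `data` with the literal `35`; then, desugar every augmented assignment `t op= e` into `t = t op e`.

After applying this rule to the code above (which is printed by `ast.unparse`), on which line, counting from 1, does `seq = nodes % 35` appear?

Transformed code:
def run(t):
    process(18)
    seq = t - 35
    nodes = t
    nodes = elems % 35
    nodes = t * 19 - nodes // 3
    seq = nodes % 35
    nodes = 18 * t[40]
    elems = elems - (15 + t)
    nodes = nodes // 24
    seq = nodes[0] // seq
    return t

7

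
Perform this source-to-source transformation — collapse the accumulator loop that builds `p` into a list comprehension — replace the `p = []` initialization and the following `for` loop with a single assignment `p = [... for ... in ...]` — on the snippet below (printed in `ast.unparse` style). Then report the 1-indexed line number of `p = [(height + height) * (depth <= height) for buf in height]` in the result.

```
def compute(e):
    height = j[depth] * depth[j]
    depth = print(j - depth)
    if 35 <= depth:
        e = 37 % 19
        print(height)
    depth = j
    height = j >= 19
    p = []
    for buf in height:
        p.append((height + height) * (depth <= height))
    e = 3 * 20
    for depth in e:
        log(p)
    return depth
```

9

Transformed code:
def compute(e):
    height = j[depth] * depth[j]
    depth = print(j - depth)
    if 35 <= depth:
        e = 37 % 19
        print(height)
    depth = j
    height = j >= 19
    p = [(height + height) * (depth <= height) for buf in height]
    e = 3 * 20
    for depth in e:
        log(p)
    return depth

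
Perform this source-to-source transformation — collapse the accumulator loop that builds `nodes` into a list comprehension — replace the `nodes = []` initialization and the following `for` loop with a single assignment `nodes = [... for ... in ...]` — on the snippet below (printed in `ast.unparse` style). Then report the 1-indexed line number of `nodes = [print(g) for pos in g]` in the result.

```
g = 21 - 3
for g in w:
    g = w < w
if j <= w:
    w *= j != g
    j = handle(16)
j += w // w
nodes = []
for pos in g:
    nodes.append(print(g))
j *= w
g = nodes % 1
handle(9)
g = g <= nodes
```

Transformed code:
g = 21 - 3
for g in w:
    g = w < w
if j <= w:
    w *= j != g
    j = handle(16)
j += w // w
nodes = [print(g) for pos in g]
j *= w
g = nodes % 1
handle(9)
g = g <= nodes

8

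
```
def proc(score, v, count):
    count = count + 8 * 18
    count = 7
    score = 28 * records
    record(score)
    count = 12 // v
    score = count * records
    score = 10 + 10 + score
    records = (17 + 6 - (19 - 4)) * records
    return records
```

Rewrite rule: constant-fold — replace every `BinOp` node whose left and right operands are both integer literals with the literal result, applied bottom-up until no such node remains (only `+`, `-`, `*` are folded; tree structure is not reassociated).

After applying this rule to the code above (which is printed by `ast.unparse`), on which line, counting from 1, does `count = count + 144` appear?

2

Transformed code:
def proc(score, v, count):
    count = count + 144
    count = 7
    score = 28 * records
    record(score)
    count = 12 // v
    score = count * records
    score = 20 + score
    records = 8 * records
    return records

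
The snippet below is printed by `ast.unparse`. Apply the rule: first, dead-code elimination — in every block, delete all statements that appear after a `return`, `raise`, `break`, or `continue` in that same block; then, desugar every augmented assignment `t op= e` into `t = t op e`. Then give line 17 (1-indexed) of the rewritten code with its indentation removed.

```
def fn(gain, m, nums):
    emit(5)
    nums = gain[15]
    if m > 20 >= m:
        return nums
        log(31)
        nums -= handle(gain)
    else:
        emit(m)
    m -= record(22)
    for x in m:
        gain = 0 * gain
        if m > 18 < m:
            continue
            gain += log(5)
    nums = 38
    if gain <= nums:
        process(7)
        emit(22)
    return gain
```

return gain

Transformed code:
def fn(gain, m, nums):
    emit(5)
    nums = gain[15]
    if m > 20 >= m:
        return nums
    else:
        emit(m)
    m = m - record(22)
    for x in m:
        gain = 0 * gain
        if m > 18 < m:
            continue
    nums = 38
    if gain <= nums:
        process(7)
        emit(22)
    return gain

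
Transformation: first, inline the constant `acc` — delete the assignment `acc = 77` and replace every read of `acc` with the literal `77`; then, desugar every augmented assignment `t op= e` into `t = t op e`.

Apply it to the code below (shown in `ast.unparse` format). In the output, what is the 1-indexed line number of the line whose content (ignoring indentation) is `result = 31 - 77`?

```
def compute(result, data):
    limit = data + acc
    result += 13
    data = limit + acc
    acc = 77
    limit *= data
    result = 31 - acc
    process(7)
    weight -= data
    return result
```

6

Transformed code:
def compute(result, data):
    limit = data + 77
    result = result + 13
    data = limit + 77
    limit = limit * data
    result = 31 - 77
    process(7)
    weight = weight - data
    return result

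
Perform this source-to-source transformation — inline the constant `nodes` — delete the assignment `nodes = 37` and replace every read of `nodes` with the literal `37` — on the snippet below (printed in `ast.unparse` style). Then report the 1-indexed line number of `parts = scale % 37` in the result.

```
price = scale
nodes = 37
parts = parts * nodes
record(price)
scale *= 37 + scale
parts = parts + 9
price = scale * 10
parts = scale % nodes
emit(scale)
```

7

Transformed code:
price = scale
parts = parts * 37
record(price)
scale *= 37 + scale
parts = parts + 9
price = scale * 10
parts = scale % 37
emit(scale)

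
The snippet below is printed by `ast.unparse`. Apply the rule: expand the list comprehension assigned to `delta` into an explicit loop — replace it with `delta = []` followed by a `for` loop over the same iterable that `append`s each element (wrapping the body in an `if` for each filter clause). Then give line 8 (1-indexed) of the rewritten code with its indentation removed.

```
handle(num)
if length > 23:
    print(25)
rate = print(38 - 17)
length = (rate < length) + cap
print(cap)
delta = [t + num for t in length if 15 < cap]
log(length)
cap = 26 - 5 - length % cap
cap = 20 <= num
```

Transformed code:
handle(num)
if length > 23:
    print(25)
rate = print(38 - 17)
length = (rate < length) + cap
print(cap)
delta = []
for t in length:
    if 15 < cap:
        delta.append(t + num)
log(length)
cap = 26 - 5 - length % cap
cap = 20 <= num

for t in length:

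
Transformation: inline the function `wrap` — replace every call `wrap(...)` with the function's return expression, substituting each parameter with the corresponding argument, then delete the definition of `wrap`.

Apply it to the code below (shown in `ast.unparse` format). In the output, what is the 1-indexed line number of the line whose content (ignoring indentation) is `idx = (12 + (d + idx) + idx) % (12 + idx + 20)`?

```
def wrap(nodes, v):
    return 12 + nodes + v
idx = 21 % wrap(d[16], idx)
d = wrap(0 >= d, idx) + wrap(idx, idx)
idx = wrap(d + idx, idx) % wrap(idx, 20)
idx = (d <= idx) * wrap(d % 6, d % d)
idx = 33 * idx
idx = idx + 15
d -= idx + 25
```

3

Transformed code:
idx = 21 % (12 + d[16] + idx)
d = 12 + (0 >= d) + idx + (12 + idx + idx)
idx = (12 + (d + idx) + idx) % (12 + idx + 20)
idx = (d <= idx) * (12 + d % 6 + d % d)
idx = 33 * idx
idx = idx + 15
d -= idx + 25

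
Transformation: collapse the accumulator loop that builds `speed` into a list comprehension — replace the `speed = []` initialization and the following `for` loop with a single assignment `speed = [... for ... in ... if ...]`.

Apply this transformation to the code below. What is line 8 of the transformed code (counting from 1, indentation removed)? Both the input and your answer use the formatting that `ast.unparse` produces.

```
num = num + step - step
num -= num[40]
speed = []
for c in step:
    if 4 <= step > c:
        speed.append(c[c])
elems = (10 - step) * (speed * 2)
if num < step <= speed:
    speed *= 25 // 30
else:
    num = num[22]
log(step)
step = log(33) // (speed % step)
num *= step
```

num = num[22]

Transformed code:
num = num + step - step
num -= num[40]
speed = [c[c] for c in step if 4 <= step > c]
elems = (10 - step) * (speed * 2)
if num < step <= speed:
    speed *= 25 // 30
else:
    num = num[22]
log(step)
step = log(33) // (speed % step)
num *= step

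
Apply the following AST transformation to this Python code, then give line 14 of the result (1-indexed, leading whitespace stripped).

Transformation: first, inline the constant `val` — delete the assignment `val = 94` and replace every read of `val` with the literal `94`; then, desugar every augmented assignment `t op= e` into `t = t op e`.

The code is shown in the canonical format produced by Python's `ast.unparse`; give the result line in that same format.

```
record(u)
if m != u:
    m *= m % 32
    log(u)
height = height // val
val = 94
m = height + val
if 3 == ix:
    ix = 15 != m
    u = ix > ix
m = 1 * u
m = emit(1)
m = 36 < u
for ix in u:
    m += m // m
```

Transformed code:
record(u)
if m != u:
    m = m * (m % 32)
    log(u)
height = height // 94
m = height + 94
if 3 == ix:
    ix = 15 != m
    u = ix > ix
m = 1 * u
m = emit(1)
m = 36 < u
for ix in u:
    m = m + m // m

m = m + m // m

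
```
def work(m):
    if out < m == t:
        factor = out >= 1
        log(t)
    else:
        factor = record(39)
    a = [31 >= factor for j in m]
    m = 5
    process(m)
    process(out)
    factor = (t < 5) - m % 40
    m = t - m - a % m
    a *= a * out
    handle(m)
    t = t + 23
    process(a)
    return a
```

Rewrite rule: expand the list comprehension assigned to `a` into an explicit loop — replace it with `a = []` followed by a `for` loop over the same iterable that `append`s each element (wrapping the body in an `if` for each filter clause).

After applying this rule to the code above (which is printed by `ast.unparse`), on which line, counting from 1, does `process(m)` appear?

Transformed code:
def work(m):
    if out < m == t:
        factor = out >= 1
        log(t)
    else:
        factor = record(39)
    a = []
    for j in m:
        a.append(31 >= factor)
    m = 5
    process(m)
    process(out)
    factor = (t < 5) - m % 40
    m = t - m - a % m
    a *= a * out
    handle(m)
    t = t + 23
    process(a)
    return a

11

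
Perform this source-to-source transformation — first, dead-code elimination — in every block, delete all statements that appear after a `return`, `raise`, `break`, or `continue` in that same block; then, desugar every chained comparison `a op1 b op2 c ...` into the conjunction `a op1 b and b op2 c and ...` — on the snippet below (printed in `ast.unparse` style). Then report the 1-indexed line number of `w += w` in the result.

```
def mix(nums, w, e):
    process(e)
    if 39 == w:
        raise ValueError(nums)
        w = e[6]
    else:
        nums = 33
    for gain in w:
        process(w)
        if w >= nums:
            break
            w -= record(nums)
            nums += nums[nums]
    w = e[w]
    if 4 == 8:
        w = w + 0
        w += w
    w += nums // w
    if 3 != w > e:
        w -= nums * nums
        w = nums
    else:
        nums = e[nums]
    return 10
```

14

Transformed code:
def mix(nums, w, e):
    process(e)
    if 39 == w:
        raise ValueError(nums)
    else:
        nums = 33
    for gain in w:
        process(w)
        if w >= nums:
            break
    w = e[w]
    if 4 == 8:
        w = w + 0
        w += w
    w += nums // w
    if 3 != w and w > e:
        w -= nums * nums
        w = nums
    else:
        nums = e[nums]
    return 10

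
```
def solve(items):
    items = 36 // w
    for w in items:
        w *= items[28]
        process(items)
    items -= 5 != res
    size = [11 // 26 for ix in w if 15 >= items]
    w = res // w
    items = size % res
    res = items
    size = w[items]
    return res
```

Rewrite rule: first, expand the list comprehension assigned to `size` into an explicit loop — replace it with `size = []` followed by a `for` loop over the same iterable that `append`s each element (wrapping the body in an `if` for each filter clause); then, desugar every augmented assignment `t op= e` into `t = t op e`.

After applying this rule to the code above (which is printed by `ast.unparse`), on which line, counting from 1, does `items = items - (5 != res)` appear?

Transformed code:
def solve(items):
    items = 36 // w
    for w in items:
        w = w * items[28]
        process(items)
    items = items - (5 != res)
    size = []
    for ix in w:
        if 15 >= items:
            size.append(11 // 26)
    w = res // w
    items = size % res
    res = items
    size = w[items]
    return res

6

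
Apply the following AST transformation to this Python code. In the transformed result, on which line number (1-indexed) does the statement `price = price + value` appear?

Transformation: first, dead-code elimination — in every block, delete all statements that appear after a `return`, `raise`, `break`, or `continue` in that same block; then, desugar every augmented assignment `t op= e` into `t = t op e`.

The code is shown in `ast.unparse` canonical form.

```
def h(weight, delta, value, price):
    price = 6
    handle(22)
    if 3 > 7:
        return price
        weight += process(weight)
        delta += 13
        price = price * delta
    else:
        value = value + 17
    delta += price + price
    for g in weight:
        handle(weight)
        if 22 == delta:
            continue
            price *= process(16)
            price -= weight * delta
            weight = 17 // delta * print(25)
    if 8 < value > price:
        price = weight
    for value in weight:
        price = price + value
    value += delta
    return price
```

Transformed code:
def h(weight, delta, value, price):
    price = 6
    handle(22)
    if 3 > 7:
        return price
    else:
        value = value + 17
    delta = delta + (price + price)
    for g in weight:
        handle(weight)
        if 22 == delta:
            continue
    if 8 < value > price:
        price = weight
    for value in weight:
        price = price + value
    value = value + delta
    return price

16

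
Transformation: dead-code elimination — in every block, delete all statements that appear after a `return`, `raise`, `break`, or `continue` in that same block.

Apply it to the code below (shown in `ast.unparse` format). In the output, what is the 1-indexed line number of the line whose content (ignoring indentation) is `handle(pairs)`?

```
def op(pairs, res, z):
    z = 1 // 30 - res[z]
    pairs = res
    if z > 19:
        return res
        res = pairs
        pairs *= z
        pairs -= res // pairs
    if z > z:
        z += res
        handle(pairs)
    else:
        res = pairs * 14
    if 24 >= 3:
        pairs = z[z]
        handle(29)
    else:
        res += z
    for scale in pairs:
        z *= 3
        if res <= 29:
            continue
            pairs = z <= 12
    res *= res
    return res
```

8

Transformed code:
def op(pairs, res, z):
    z = 1 // 30 - res[z]
    pairs = res
    if z > 19:
        return res
    if z > z:
        z += res
        handle(pairs)
    else:
        res = pairs * 14
    if 24 >= 3:
        pairs = z[z]
        handle(29)
    else:
        res += z
    for scale in pairs:
        z *= 3
        if res <= 29:
            continue
    res *= res
    return res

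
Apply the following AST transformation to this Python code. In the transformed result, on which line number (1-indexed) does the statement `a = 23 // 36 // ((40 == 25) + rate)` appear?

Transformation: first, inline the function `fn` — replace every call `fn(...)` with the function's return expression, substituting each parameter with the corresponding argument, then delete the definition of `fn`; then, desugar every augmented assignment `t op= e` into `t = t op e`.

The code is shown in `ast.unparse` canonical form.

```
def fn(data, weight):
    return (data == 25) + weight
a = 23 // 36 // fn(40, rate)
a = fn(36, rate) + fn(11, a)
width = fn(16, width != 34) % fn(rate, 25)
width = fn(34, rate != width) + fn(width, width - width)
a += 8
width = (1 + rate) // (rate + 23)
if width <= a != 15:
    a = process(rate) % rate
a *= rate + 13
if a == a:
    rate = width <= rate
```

1

Transformed code:
a = 23 // 36 // ((40 == 25) + rate)
a = (36 == 25) + rate + ((11 == 25) + a)
width = ((16 == 25) + (width != 34)) % ((rate == 25) + 25)
width = (34 == 25) + (rate != width) + ((width == 25) + (width - width))
a = a + 8
width = (1 + rate) // (rate + 23)
if width <= a != 15:
    a = process(rate) % rate
a = a * (rate + 13)
if a == a:
    rate = width <= rate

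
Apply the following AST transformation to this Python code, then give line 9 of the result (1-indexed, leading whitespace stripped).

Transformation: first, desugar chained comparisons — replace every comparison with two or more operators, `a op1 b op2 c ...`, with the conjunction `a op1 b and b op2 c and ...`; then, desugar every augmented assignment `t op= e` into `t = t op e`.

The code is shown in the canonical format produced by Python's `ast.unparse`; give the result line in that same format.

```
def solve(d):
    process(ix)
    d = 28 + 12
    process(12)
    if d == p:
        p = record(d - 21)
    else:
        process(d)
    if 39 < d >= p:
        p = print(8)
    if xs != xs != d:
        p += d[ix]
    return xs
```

if 39 < d and d >= p:

Transformed code:
def solve(d):
    process(ix)
    d = 28 + 12
    process(12)
    if d == p:
        p = record(d - 21)
    else:
        process(d)
    if 39 < d and d >= p:
        p = print(8)
    if xs != xs and xs != d:
        p = p + d[ix]
    return xs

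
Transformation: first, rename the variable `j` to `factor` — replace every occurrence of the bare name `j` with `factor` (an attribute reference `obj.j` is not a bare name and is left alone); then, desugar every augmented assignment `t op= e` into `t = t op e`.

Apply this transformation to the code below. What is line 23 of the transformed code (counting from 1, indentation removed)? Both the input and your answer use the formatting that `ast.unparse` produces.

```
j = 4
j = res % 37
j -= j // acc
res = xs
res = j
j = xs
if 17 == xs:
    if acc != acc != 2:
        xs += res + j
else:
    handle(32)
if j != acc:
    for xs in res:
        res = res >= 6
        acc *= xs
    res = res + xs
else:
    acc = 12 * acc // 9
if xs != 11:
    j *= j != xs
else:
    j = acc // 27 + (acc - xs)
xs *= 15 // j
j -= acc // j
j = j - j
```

xs = xs * (15 // factor)

Transformed code:
factor = 4
factor = res % 37
factor = factor - factor // acc
res = xs
res = factor
factor = xs
if 17 == xs:
    if acc != acc != 2:
        xs = xs + (res + factor)
else:
    handle(32)
if factor != acc:
    for xs in res:
        res = res >= 6
        acc = acc * xs
    res = res + xs
else:
    acc = 12 * acc // 9
if xs != 11:
    factor = factor * (factor != xs)
else:
    factor = acc // 27 + (acc - xs)
xs = xs * (15 // factor)
factor = factor - acc // factor
factor = factor - factor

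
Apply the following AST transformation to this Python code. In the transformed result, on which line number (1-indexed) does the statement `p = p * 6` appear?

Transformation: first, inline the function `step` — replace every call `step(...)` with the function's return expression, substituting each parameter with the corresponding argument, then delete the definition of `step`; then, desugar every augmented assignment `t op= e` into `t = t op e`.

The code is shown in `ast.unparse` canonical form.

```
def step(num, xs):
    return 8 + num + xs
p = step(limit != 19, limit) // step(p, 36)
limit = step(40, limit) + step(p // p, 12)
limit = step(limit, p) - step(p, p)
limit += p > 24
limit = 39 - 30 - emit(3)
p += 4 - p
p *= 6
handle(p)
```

Transformed code:
p = (8 + (limit != 19) + limit) // (8 + p + 36)
limit = 8 + 40 + limit + (8 + p // p + 12)
limit = 8 + limit + p - (8 + p + p)
limit = limit + (p > 24)
limit = 39 - 30 - emit(3)
p = p + (4 - p)
p = p * 6
handle(p)

7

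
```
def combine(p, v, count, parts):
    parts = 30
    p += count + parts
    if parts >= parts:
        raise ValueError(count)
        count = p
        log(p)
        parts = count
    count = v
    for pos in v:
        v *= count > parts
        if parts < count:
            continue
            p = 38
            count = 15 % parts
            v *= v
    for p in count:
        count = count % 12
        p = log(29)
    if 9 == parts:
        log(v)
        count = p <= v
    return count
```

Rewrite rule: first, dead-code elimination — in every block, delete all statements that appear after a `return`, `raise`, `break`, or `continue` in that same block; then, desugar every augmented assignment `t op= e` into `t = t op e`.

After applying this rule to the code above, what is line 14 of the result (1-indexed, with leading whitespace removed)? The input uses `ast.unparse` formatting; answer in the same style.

if 9 == parts:

Transformed code:
def combine(p, v, count, parts):
    parts = 30
    p = p + (count + parts)
    if parts >= parts:
        raise ValueError(count)
    count = v
    for pos in v:
        v = v * (count > parts)
        if parts < count:
            continue
    for p in count:
        count = count % 12
        p = log(29)
    if 9 == parts:
        log(v)
        count = p <= v
    return count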